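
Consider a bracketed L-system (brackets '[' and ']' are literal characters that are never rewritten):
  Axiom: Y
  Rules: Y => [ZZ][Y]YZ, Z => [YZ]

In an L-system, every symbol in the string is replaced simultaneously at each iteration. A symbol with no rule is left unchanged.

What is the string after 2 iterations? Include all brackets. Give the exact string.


Step 0: Y
Step 1: [ZZ][Y]YZ
Step 2: [[YZ][YZ]][[ZZ][Y]YZ][ZZ][Y]YZ[YZ]

Answer: [[YZ][YZ]][[ZZ][Y]YZ][ZZ][Y]YZ[YZ]


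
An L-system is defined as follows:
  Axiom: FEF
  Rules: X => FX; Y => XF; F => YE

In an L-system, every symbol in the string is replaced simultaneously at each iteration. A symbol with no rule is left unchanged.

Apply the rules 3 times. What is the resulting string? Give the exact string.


Answer: FXYEEEFXYEE

Derivation:
Step 0: FEF
Step 1: YEEYE
Step 2: XFEEXFE
Step 3: FXYEEEFXYEE


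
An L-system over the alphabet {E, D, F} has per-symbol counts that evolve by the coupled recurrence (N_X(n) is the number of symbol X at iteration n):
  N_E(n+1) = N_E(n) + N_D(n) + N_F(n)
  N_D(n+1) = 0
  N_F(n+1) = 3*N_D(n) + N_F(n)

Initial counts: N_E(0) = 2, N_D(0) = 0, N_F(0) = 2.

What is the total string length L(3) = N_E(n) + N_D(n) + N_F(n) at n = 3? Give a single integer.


Step 0: N_E=2, N_D=0, N_F=2, L=4
Step 1: N_E=4, N_D=0, N_F=2, L=6
Step 2: N_E=6, N_D=0, N_F=2, L=8
Step 3: N_E=8, N_D=0, N_F=2, L=10

Answer: 10


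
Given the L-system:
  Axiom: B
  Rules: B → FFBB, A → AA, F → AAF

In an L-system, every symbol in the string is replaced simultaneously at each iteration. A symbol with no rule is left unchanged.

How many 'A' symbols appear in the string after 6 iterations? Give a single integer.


Step 0: B  (0 'A')
Step 1: FFBB  (0 'A')
Step 2: AAFAAFFFBBFFBB  (4 'A')
Step 3: AAAAAAFAAAAAAFAAFAAFFFBBFFBBAAFAAFFFBBFFBB  (20 'A')
Step 4: AAAAAAAAAAAAAAFAAAAAAAAAAAAAAFAAAAAAFAAAAAAFAAFAAFFFBBFFBBAAFAAFFFBBFFBBAAAAAAFAAAAAAFAAFAAFFFBBFFBBAAFAAFFFBBFFBB  (68 'A')
Step 5: AAAAAAAAAAAAAAAAAAAAAAAAAAAAAAFAAAAAAAAAAAAAAAAAAAAAAAAAAAAAAFAAAAAAAAAAAAAAFAAAAAAAAAAAAAAFAAAAAAFAAAAAAFAAFAAFFFBBFFBBAAFAAFFFBBFFBBAAAAAAFAAAAAAFAAFAAFFFBBFFBBAAFAAFFFBBFFBBAAAAAAAAAAAAAAFAAAAAAAAAAAAAAFAAAAAAFAAAAAAFAAFAAFFFBBFFBBAAFAAFFFBBFFBBAAAAAAFAAAAAAFAAFAAFFFBBFFBBAAFAAFFFBBFFBB  (196 'A')
Step 6: AAAAAAAAAAAAAAAAAAAAAAAAAAAAAAAAAAAAAAAAAAAAAAAAAAAAAAAAAAAAAAFAAAAAAAAAAAAAAAAAAAAAAAAAAAAAAAAAAAAAAAAAAAAAAAAAAAAAAAAAAAAAAFAAAAAAAAAAAAAAAAAAAAAAAAAAAAAAFAAAAAAAAAAAAAAAAAAAAAAAAAAAAAAFAAAAAAAAAAAAAAFAAAAAAAAAAAAAAFAAAAAAFAAAAAAFAAFAAFFFBBFFBBAAFAAFFFBBFFBBAAAAAAFAAAAAAFAAFAAFFFBBFFBBAAFAAFFFBBFFBBAAAAAAAAAAAAAAFAAAAAAAAAAAAAAFAAAAAAFAAAAAAFAAFAAFFFBBFFBBAAFAAFFFBBFFBBAAAAAAFAAAAAAFAAFAAFFFBBFFBBAAFAAFFFBBFFBBAAAAAAAAAAAAAAAAAAAAAAAAAAAAAAFAAAAAAAAAAAAAAAAAAAAAAAAAAAAAAFAAAAAAAAAAAAAAFAAAAAAAAAAAAAAFAAAAAAFAAAAAAFAAFAAFFFBBFFBBAAFAAFFFBBFFBBAAAAAAFAAAAAAFAAFAAFFFBBFFBBAAFAAFFFBBFFBBAAAAAAAAAAAAAAFAAAAAAAAAAAAAAFAAAAAAFAAAAAAFAAFAAFFFBBFFBBAAFAAFFFBBFFBBAAAAAAFAAAAAAFAAFAAFFFBBFFBBAAFAAFFFBBFFBB  (516 'A')

Answer: 516


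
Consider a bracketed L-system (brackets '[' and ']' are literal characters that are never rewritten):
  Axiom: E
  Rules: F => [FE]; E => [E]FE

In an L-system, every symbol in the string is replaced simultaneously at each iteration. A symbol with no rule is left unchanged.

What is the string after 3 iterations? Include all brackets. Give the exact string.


Answer: [[[E]FE][FE][E]FE][[FE][E]FE][[E]FE][FE][E]FE

Derivation:
Step 0: E
Step 1: [E]FE
Step 2: [[E]FE][FE][E]FE
Step 3: [[[E]FE][FE][E]FE][[FE][E]FE][[E]FE][FE][E]FE


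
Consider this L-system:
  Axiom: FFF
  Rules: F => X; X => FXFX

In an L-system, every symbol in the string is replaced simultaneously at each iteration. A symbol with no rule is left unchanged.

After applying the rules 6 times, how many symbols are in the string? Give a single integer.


Step 0: length = 3
Step 1: length = 3
Step 2: length = 12
Step 3: length = 30
Step 4: length = 84
Step 5: length = 228
Step 6: length = 624

Answer: 624


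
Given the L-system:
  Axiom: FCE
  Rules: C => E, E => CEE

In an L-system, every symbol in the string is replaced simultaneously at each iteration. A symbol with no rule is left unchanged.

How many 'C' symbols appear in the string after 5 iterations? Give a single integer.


Step 0: FCE  (1 'C')
Step 1: FECEE  (1 'C')
Step 2: FCEEECEECEE  (3 'C')
Step 3: FECEECEECEEECEECEEECEECEE  (7 'C')
Step 4: FCEEECEECEEECEECEEECEECEECEEECEECEEECEECEECEEECEECEEECEECEE  (17 'C')
Step 5: FECEECEECEEECEECEEECEECEECEEECEECEEECEECEECEEECEECEEECEECEEECEECEECEEECEECEEECEECEECEEECEECEEECEECEEECEECEECEEECEECEEECEECEECEEECEECEEECEECEE  (41 'C')

Answer: 41


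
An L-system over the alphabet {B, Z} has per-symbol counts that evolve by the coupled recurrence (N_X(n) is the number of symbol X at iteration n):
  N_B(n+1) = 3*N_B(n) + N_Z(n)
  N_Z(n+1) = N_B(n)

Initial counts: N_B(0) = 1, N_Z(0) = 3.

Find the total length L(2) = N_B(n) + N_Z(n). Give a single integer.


Step 0: N_B=1, N_Z=3, L=4
Step 1: N_B=6, N_Z=1, L=7
Step 2: N_B=19, N_Z=6, L=25

Answer: 25


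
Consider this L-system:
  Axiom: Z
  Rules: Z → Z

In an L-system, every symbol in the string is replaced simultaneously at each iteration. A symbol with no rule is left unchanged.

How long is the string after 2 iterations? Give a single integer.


Step 0: length = 1
Step 1: length = 1
Step 2: length = 1

Answer: 1


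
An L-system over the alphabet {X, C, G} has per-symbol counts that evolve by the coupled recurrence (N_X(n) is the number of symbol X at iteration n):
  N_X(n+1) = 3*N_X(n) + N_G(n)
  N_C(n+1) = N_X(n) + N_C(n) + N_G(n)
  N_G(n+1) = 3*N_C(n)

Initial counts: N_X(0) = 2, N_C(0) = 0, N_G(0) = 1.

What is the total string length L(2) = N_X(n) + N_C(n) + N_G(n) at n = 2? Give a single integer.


Step 0: N_X=2, N_C=0, N_G=1, L=3
Step 1: N_X=7, N_C=3, N_G=0, L=10
Step 2: N_X=21, N_C=10, N_G=9, L=40

Answer: 40


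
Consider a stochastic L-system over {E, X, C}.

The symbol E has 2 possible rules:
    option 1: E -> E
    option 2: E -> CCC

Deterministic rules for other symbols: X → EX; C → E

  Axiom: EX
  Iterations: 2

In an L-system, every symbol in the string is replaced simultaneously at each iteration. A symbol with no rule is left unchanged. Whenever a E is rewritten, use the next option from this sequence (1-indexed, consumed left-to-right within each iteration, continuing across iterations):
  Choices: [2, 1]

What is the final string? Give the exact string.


Step 0: EX
Step 1: CCCEX  (used choices [2])
Step 2: EEEEEX  (used choices [1])

Answer: EEEEEX


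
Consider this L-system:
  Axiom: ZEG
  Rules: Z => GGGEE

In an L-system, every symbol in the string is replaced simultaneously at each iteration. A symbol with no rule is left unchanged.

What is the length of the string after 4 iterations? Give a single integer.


Answer: 7

Derivation:
Step 0: length = 3
Step 1: length = 7
Step 2: length = 7
Step 3: length = 7
Step 4: length = 7


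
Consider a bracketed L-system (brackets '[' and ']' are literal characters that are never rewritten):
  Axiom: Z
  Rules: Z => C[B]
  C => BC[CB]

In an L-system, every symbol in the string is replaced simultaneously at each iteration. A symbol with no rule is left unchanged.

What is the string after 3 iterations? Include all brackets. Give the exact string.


Step 0: Z
Step 1: C[B]
Step 2: BC[CB][B]
Step 3: BBC[CB][BC[CB]B][B]

Answer: BBC[CB][BC[CB]B][B]


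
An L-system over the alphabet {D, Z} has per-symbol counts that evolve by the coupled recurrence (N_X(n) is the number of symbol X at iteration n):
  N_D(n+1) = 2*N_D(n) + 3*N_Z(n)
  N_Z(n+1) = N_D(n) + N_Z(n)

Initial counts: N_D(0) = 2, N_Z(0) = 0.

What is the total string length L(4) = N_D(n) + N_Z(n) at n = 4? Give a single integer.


Answer: 218

Derivation:
Step 0: N_D=2, N_Z=0, L=2
Step 1: N_D=4, N_Z=2, L=6
Step 2: N_D=14, N_Z=6, L=20
Step 3: N_D=46, N_Z=20, L=66
Step 4: N_D=152, N_Z=66, L=218


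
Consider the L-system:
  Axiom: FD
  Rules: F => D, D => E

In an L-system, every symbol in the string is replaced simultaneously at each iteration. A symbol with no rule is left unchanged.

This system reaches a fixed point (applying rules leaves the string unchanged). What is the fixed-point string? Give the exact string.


Step 0: FD
Step 1: DE
Step 2: EE
Step 3: EE  (unchanged — fixed point at step 2)

Answer: EE


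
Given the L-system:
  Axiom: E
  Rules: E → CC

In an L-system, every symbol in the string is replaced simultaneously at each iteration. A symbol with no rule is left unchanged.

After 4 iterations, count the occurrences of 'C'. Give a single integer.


Step 0: E  (0 'C')
Step 1: CC  (2 'C')
Step 2: CC  (2 'C')
Step 3: CC  (2 'C')
Step 4: CC  (2 'C')

Answer: 2


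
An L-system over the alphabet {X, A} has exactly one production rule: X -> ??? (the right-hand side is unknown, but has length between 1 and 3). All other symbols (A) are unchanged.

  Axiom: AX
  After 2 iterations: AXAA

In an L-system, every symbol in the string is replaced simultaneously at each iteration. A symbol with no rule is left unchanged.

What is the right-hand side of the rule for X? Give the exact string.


Trying X -> XA:
  Step 0: AX
  Step 1: AXA
  Step 2: AXAA
Matches the given result.

Answer: XA


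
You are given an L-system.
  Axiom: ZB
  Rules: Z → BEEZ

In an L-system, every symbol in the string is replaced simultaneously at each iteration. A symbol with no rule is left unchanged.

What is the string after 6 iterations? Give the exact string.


Answer: BEEBEEBEEBEEBEEBEEZB

Derivation:
Step 0: ZB
Step 1: BEEZB
Step 2: BEEBEEZB
Step 3: BEEBEEBEEZB
Step 4: BEEBEEBEEBEEZB
Step 5: BEEBEEBEEBEEBEEZB
Step 6: BEEBEEBEEBEEBEEBEEZB


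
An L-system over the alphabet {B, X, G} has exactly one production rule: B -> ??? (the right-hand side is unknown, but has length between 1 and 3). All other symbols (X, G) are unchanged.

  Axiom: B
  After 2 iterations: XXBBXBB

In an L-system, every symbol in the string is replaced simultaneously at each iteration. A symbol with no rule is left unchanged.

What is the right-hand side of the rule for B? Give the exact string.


Trying B -> XBB:
  Step 0: B
  Step 1: XBB
  Step 2: XXBBXBB
Matches the given result.

Answer: XBB


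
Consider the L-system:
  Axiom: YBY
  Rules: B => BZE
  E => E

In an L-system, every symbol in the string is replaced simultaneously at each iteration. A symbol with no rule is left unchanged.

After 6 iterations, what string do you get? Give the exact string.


Answer: YBZEZEZEZEZEZEY

Derivation:
Step 0: YBY
Step 1: YBZEY
Step 2: YBZEZEY
Step 3: YBZEZEZEY
Step 4: YBZEZEZEZEY
Step 5: YBZEZEZEZEZEY
Step 6: YBZEZEZEZEZEZEY


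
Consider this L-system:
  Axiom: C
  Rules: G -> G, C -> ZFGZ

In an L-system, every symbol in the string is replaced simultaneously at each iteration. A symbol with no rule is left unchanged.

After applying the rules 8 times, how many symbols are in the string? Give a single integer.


Step 0: length = 1
Step 1: length = 4
Step 2: length = 4
Step 3: length = 4
Step 4: length = 4
Step 5: length = 4
Step 6: length = 4
Step 7: length = 4
Step 8: length = 4

Answer: 4


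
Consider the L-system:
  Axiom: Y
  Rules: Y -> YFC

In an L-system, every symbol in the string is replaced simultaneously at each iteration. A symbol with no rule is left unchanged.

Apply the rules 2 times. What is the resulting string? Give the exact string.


Step 0: Y
Step 1: YFC
Step 2: YFCFC

Answer: YFCFC


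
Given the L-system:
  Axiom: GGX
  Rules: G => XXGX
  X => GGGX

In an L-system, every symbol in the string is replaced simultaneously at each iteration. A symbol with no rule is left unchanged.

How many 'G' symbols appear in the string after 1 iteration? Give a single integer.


Step 0: GGX  (2 'G')
Step 1: XXGXXXGXGGGX  (5 'G')

Answer: 5


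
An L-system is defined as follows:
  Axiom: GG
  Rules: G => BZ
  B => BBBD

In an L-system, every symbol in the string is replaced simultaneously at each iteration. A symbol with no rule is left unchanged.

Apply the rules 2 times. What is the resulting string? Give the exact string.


Step 0: GG
Step 1: BZBZ
Step 2: BBBDZBBBDZ

Answer: BBBDZBBBDZ


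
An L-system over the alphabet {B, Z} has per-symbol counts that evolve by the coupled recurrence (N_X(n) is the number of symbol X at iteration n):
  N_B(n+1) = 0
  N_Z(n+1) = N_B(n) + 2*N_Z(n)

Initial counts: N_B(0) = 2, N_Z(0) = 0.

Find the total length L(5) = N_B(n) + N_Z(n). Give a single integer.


Answer: 32

Derivation:
Step 0: N_B=2, N_Z=0, L=2
Step 1: N_B=0, N_Z=2, L=2
Step 2: N_B=0, N_Z=4, L=4
Step 3: N_B=0, N_Z=8, L=8
Step 4: N_B=0, N_Z=16, L=16
Step 5: N_B=0, N_Z=32, L=32


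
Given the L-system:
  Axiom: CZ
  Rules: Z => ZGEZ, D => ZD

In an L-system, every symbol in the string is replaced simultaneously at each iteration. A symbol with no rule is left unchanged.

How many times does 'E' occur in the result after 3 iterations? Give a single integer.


Answer: 7

Derivation:
Step 0: CZ  (0 'E')
Step 1: CZGEZ  (1 'E')
Step 2: CZGEZGEZGEZ  (3 'E')
Step 3: CZGEZGEZGEZGEZGEZGEZGEZ  (7 'E')


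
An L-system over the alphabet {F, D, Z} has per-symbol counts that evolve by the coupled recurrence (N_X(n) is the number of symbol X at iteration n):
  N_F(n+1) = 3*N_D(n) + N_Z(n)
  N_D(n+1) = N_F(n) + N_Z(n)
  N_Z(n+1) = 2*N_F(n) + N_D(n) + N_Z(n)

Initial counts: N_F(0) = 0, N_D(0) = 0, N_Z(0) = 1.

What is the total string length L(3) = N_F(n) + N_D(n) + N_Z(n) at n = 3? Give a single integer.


Step 0: N_F=0, N_D=0, N_Z=1, L=1
Step 1: N_F=1, N_D=1, N_Z=1, L=3
Step 2: N_F=4, N_D=2, N_Z=4, L=10
Step 3: N_F=10, N_D=8, N_Z=14, L=32

Answer: 32


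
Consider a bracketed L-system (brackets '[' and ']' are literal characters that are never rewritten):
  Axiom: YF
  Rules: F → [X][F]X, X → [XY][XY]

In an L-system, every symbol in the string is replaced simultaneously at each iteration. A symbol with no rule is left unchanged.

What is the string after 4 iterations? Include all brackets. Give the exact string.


Answer: Y[[[[XY][XY]Y][[XY][XY]Y]Y][[[XY][XY]Y][[XY][XY]Y]Y]][[[[XY][XY]Y][[XY][XY]Y]][[[XY][XY]][[X][F]X][XY][XY]][[XY][XY]Y][[XY][XY]Y]][[[XY][XY]Y][[XY][XY]Y]Y][[[XY][XY]Y][[XY][XY]Y]Y]

Derivation:
Step 0: YF
Step 1: Y[X][F]X
Step 2: Y[[XY][XY]][[X][F]X][XY][XY]
Step 3: Y[[[XY][XY]Y][[XY][XY]Y]][[[XY][XY]][[X][F]X][XY][XY]][[XY][XY]Y][[XY][XY]Y]
Step 4: Y[[[[XY][XY]Y][[XY][XY]Y]Y][[[XY][XY]Y][[XY][XY]Y]Y]][[[[XY][XY]Y][[XY][XY]Y]][[[XY][XY]][[X][F]X][XY][XY]][[XY][XY]Y][[XY][XY]Y]][[[XY][XY]Y][[XY][XY]Y]Y][[[XY][XY]Y][[XY][XY]Y]Y]


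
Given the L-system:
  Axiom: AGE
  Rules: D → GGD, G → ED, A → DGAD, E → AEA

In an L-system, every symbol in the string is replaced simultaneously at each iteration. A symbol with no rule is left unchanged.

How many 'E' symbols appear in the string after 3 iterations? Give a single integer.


Step 0: AGE  (1 'E')
Step 1: DGADEDAEA  (2 'E')
Step 2: GGDEDDGADGGDAEAGGDDGADAEADGAD  (3 'E')
Step 3: EDEDGGDAEAGGDGGDEDDGADGGDEDEDGGDDGADAEADGADEDEDGGDGGDEDDGADGGDDGADAEADGADGGDEDDGADGGD  (12 'E')

Answer: 12


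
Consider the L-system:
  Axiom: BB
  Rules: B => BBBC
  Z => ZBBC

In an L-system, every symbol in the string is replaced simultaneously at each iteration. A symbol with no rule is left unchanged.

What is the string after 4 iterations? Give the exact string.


Answer: BBBCBBBCBBBCCBBBCBBBCBBBCCBBBCBBBCBBBCCCBBBCBBBCBBBCCBBBCBBBCBBBCCBBBCBBBCBBBCCCBBBCBBBCBBBCCBBBCBBBCBBBCCBBBCBBBCBBBCCCCBBBCBBBCBBBCCBBBCBBBCBBBCCBBBCBBBCBBBCCCBBBCBBBCBBBCCBBBCBBBCBBBCCBBBCBBBCBBBCCCBBBCBBBCBBBCCBBBCBBBCBBBCCBBBCBBBCBBBCCCC

Derivation:
Step 0: BB
Step 1: BBBCBBBC
Step 2: BBBCBBBCBBBCCBBBCBBBCBBBCC
Step 3: BBBCBBBCBBBCCBBBCBBBCBBBCCBBBCBBBCBBBCCCBBBCBBBCBBBCCBBBCBBBCBBBCCBBBCBBBCBBBCCC
Step 4: BBBCBBBCBBBCCBBBCBBBCBBBCCBBBCBBBCBBBCCCBBBCBBBCBBBCCBBBCBBBCBBBCCBBBCBBBCBBBCCCBBBCBBBCBBBCCBBBCBBBCBBBCCBBBCBBBCBBBCCCCBBBCBBBCBBBCCBBBCBBBCBBBCCBBBCBBBCBBBCCCBBBCBBBCBBBCCBBBCBBBCBBBCCBBBCBBBCBBBCCCBBBCBBBCBBBCCBBBCBBBCBBBCCBBBCBBBCBBBCCCC


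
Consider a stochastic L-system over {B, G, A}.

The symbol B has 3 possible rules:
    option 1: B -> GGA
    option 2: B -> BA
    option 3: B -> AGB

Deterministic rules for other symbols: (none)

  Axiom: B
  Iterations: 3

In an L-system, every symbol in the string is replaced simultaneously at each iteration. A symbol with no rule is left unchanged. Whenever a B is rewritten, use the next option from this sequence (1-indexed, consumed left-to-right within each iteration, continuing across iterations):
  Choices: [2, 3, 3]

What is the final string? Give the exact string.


Answer: AGAGBA

Derivation:
Step 0: B
Step 1: BA  (used choices [2])
Step 2: AGBA  (used choices [3])
Step 3: AGAGBA  (used choices [3])


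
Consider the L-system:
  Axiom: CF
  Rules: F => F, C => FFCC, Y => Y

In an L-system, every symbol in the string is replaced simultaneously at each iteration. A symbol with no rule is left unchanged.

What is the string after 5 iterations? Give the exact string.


Answer: FFFFFFFFFFCCFFCCFFFFCCFFCCFFFFFFCCFFCCFFFFCCFFCCFFFFFFFFCCFFCCFFFFCCFFCCFFFFFFCCFFCCFFFFCCFFCCF

Derivation:
Step 0: CF
Step 1: FFCCF
Step 2: FFFFCCFFCCF
Step 3: FFFFFFCCFFCCFFFFCCFFCCF
Step 4: FFFFFFFFCCFFCCFFFFCCFFCCFFFFFFCCFFCCFFFFCCFFCCF
Step 5: FFFFFFFFFFCCFFCCFFFFCCFFCCFFFFFFCCFFCCFFFFCCFFCCFFFFFFFFCCFFCCFFFFCCFFCCFFFFFFCCFFCCFFFFCCFFCCF


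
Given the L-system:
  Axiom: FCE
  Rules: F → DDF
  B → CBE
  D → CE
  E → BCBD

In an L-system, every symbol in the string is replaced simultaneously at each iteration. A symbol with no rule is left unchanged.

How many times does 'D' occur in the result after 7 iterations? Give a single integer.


Answer: 81

Derivation:
Step 0: length=3, 'D' count=0
Step 1: length=8, 'D' count=3
Step 2: length=17, 'D' count=2
Step 3: length=40, 'D' count=7
Step 4: length=85, 'D' count=6
Step 5: length=190, 'D' count=21
Step 6: length=407, 'D' count=28
Step 7: length=894, 'D' count=81
Final string: CCCCCBEBCBDCBECCBECECCBEBCBDCCCBEBCBDCBCBDCCCCCBEBCBDCBECCBECECCBEBCBDCCCBEBCBDCBCBDCCCBEBCBDCCCBEBCBDCBCBDCCCCCBEBCBDCBECCBECECCBEBCBDCCCBEBCBDCBCBDCCCCCBEBCBDCBECCBECECCBEBCBDCCCBEBCBDCBCBDCCCBEBCBDCCCBEBCBDCBCBDCCCCBEBCBDCBECCBECECCCCBEBCBDCBECCBECECCBECCBECECCCCBEBCBDCBECCBECECCCCBEBCBDCBECCBECECCBECCBECECCCBEBCBDCCCBEBCBDCBCBDCCCBEBCBDCCCBEBCBDCBCBDCCBECCBECECCBECCBECECBCBDCBCBDCECEDDFCCCCCCCBEBCBDCBECCBECECCBEBCBDCCCBEBCBDCBCBDCCCBEBCBDCBECCBECECCCCBEBCBDCBECCBECECCBECCBECECCCCBEBCBDCBECCBECECCBEBCBDCCCBEBCBDCBCBDCCCCCBEBCBDCBECCBECECCBEBCBDCCCBEBCBDCBCBDCCCBEBCBDCCCBEBCBDCBCBDCCCCCCCBEBCBDCBECCBECECCBEBCBDCCCBEBCBDCBCBDCCCBEBCBDCBECCBECECCCCBEBCBDCBECCBECECCBECCBECECCCCBEBCBDCBECCBECECCBEBCBDCCCBEBCBDCBCBDCCCCCBEBCBDCBECCBECECCBEBCBDCCCBEBCBDCBCBDCCCBEBCBDCCCBEBCBDCBCBDCCCCCBEBCBDCBECCBECECCBEBCBDCCCBEBCBDCBCBDCCCCCBEBCBDCBECCBECECCBEBCBDCCCBEBCBDCBCBDCCCBEBCBDCCCBEBCBDCBCBD


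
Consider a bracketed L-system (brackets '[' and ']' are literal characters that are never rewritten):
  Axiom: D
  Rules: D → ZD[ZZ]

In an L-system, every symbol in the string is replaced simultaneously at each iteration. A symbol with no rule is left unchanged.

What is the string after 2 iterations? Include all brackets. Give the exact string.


Step 0: D
Step 1: ZD[ZZ]
Step 2: ZZD[ZZ][ZZ]

Answer: ZZD[ZZ][ZZ]


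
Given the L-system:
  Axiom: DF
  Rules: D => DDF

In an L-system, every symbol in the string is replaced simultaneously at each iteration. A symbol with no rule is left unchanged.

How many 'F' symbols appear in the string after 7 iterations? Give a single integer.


Answer: 128

Derivation:
Step 0: DF  (1 'F')
Step 1: DDFF  (2 'F')
Step 2: DDFDDFFF  (4 'F')
Step 3: DDFDDFFDDFDDFFFF  (8 'F')
Step 4: DDFDDFFDDFDDFFFDDFDDFFDDFDDFFFFF  (16 'F')
Step 5: DDFDDFFDDFDDFFFDDFDDFFDDFDDFFFFDDFDDFFDDFDDFFFDDFDDFFDDFDDFFFFFF  (32 'F')
Step 6: DDFDDFFDDFDDFFFDDFDDFFDDFDDFFFFDDFDDFFDDFDDFFFDDFDDFFDDFDDFFFFFDDFDDFFDDFDDFFFDDFDDFFDDFDDFFFFDDFDDFFDDFDDFFFDDFDDFFDDFDDFFFFFFF  (64 'F')
Step 7: DDFDDFFDDFDDFFFDDFDDFFDDFDDFFFFDDFDDFFDDFDDFFFDDFDDFFDDFDDFFFFFDDFDDFFDDFDDFFFDDFDDFFDDFDDFFFFDDFDDFFDDFDDFFFDDFDDFFDDFDDFFFFFFDDFDDFFDDFDDFFFDDFDDFFDDFDDFFFFDDFDDFFDDFDDFFFDDFDDFFDDFDDFFFFFDDFDDFFDDFDDFFFDDFDDFFDDFDDFFFFDDFDDFFDDFDDFFFDDFDDFFDDFDDFFFFFFFF  (128 'F')


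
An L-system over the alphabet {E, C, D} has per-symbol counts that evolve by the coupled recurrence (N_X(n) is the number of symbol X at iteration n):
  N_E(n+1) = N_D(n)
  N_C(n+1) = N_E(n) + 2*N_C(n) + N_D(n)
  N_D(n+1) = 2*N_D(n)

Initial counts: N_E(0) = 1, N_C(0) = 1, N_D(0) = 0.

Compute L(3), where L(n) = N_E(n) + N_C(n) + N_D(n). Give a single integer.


Answer: 12

Derivation:
Step 0: N_E=1, N_C=1, N_D=0, L=2
Step 1: N_E=0, N_C=3, N_D=0, L=3
Step 2: N_E=0, N_C=6, N_D=0, L=6
Step 3: N_E=0, N_C=12, N_D=0, L=12


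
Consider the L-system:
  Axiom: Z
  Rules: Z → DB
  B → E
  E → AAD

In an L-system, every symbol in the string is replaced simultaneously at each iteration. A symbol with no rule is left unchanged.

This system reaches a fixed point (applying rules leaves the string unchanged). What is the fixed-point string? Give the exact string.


Answer: DAAD

Derivation:
Step 0: Z
Step 1: DB
Step 2: DE
Step 3: DAAD
Step 4: DAAD  (unchanged — fixed point at step 3)


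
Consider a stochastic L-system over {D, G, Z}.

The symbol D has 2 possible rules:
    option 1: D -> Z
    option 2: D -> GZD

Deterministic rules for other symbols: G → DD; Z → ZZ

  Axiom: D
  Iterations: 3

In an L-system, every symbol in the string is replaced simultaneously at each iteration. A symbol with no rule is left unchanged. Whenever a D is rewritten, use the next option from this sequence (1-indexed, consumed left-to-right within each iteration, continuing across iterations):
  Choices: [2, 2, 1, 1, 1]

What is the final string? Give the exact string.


Step 0: D
Step 1: GZD  (used choices [2])
Step 2: DDZZGZD  (used choices [2])
Step 3: ZZZZZZDDZZZ  (used choices [1, 1, 1])

Answer: ZZZZZZDDZZZ


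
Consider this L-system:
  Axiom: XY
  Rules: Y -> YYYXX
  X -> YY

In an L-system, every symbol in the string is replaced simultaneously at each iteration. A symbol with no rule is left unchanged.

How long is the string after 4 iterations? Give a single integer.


Step 0: length = 2
Step 1: length = 7
Step 2: length = 29
Step 3: length = 115
Step 4: length = 461

Answer: 461


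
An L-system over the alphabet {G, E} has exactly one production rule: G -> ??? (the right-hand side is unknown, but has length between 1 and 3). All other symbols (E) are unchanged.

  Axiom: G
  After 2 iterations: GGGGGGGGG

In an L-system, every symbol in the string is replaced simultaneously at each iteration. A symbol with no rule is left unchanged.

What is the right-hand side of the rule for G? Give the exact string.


Trying G -> GGG:
  Step 0: G
  Step 1: GGG
  Step 2: GGGGGGGGG
Matches the given result.

Answer: GGG


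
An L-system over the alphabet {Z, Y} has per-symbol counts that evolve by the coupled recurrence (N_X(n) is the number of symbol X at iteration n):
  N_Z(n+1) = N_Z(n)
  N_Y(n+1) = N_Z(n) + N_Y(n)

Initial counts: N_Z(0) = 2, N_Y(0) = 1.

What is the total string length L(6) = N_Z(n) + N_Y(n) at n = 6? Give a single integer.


Answer: 15

Derivation:
Step 0: N_Z=2, N_Y=1, L=3
Step 1: N_Z=2, N_Y=3, L=5
Step 2: N_Z=2, N_Y=5, L=7
Step 3: N_Z=2, N_Y=7, L=9
Step 4: N_Z=2, N_Y=9, L=11
Step 5: N_Z=2, N_Y=11, L=13
Step 6: N_Z=2, N_Y=13, L=15


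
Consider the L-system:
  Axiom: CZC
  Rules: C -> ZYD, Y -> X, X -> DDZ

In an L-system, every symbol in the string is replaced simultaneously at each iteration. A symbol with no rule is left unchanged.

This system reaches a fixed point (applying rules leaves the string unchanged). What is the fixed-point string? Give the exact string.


Step 0: CZC
Step 1: ZYDZZYD
Step 2: ZXDZZXD
Step 3: ZDDZDZZDDZD
Step 4: ZDDZDZZDDZD  (unchanged — fixed point at step 3)

Answer: ZDDZDZZDDZD


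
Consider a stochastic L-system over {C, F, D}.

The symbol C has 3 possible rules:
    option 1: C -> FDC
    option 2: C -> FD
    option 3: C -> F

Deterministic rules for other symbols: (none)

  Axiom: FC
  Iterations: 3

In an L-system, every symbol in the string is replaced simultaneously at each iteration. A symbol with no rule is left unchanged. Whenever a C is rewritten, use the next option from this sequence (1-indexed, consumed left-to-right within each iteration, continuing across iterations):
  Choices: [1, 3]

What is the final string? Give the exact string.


Step 0: FC
Step 1: FFDC  (used choices [1])
Step 2: FFDF  (used choices [3])
Step 3: FFDF  (used choices [])

Answer: FFDF


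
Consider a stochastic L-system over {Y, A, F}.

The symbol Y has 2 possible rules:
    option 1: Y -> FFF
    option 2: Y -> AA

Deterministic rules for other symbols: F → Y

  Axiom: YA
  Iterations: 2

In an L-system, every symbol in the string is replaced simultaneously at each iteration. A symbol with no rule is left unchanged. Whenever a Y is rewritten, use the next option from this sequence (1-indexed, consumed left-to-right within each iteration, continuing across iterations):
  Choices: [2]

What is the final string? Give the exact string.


Step 0: YA
Step 1: AAA  (used choices [2])
Step 2: AAA  (used choices [])

Answer: AAA


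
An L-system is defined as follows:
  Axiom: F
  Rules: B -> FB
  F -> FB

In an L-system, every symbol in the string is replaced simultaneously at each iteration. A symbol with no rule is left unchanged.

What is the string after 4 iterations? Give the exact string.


Step 0: F
Step 1: FB
Step 2: FBFB
Step 3: FBFBFBFB
Step 4: FBFBFBFBFBFBFBFB

Answer: FBFBFBFBFBFBFBFB


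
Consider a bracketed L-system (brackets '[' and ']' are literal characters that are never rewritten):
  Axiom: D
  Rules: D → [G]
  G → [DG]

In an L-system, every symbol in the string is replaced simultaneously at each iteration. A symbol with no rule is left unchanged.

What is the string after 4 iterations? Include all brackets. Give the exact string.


Step 0: D
Step 1: [G]
Step 2: [[DG]]
Step 3: [[[G][DG]]]
Step 4: [[[[DG]][[G][DG]]]]

Answer: [[[[DG]][[G][DG]]]]


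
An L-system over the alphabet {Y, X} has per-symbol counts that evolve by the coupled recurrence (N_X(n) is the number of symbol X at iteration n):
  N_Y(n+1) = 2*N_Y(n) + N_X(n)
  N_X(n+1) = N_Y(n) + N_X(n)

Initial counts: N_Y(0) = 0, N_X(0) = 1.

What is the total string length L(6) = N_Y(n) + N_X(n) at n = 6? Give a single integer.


Answer: 233

Derivation:
Step 0: N_Y=0, N_X=1, L=1
Step 1: N_Y=1, N_X=1, L=2
Step 2: N_Y=3, N_X=2, L=5
Step 3: N_Y=8, N_X=5, L=13
Step 4: N_Y=21, N_X=13, L=34
Step 5: N_Y=55, N_X=34, L=89
Step 6: N_Y=144, N_X=89, L=233


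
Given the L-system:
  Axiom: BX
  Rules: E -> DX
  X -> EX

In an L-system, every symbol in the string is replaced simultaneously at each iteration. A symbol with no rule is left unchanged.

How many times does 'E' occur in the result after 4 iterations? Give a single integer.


Step 0: BX  (0 'E')
Step 1: BEX  (1 'E')
Step 2: BDXEX  (1 'E')
Step 3: BDEXDXEX  (2 'E')
Step 4: BDDXEXDEXDXEX  (3 'E')

Answer: 3


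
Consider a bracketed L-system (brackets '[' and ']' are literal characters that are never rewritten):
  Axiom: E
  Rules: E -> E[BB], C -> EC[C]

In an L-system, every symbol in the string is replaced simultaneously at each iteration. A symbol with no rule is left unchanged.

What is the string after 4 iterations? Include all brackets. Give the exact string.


Answer: E[BB][BB][BB][BB]

Derivation:
Step 0: E
Step 1: E[BB]
Step 2: E[BB][BB]
Step 3: E[BB][BB][BB]
Step 4: E[BB][BB][BB][BB]


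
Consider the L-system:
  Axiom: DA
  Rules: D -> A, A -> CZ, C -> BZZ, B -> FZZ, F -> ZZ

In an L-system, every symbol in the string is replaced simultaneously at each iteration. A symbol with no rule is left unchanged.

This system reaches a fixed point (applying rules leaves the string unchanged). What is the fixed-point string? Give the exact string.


Step 0: DA
Step 1: ACZ
Step 2: CZBZZZ
Step 3: BZZZFZZZZZ
Step 4: FZZZZZZZZZZZZ
Step 5: ZZZZZZZZZZZZZZ
Step 6: ZZZZZZZZZZZZZZ  (unchanged — fixed point at step 5)

Answer: ZZZZZZZZZZZZZZ


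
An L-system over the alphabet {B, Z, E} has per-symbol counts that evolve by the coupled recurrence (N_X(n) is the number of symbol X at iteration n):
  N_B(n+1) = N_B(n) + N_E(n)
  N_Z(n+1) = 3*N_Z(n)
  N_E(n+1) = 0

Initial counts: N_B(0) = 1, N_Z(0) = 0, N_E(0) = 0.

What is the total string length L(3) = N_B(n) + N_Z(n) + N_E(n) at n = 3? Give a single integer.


Step 0: N_B=1, N_Z=0, N_E=0, L=1
Step 1: N_B=1, N_Z=0, N_E=0, L=1
Step 2: N_B=1, N_Z=0, N_E=0, L=1
Step 3: N_B=1, N_Z=0, N_E=0, L=1

Answer: 1


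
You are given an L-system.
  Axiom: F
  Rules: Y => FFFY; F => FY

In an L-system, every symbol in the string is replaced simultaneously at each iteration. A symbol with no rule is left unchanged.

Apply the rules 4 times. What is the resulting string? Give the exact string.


Step 0: F
Step 1: FY
Step 2: FYFFFY
Step 3: FYFFFYFYFYFYFFFY
Step 4: FYFFFYFYFYFYFFFYFYFFFYFYFFFYFYFFFYFYFYFYFFFY

Answer: FYFFFYFYFYFYFFFYFYFFFYFYFFFYFYFFFYFYFYFYFFFY


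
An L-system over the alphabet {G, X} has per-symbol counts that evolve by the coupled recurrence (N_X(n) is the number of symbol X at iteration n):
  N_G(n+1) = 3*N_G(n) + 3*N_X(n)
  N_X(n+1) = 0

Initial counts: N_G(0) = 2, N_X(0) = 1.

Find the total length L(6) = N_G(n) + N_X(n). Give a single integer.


Answer: 2187

Derivation:
Step 0: N_G=2, N_X=1, L=3
Step 1: N_G=9, N_X=0, L=9
Step 2: N_G=27, N_X=0, L=27
Step 3: N_G=81, N_X=0, L=81
Step 4: N_G=243, N_X=0, L=243
Step 5: N_G=729, N_X=0, L=729
Step 6: N_G=2187, N_X=0, L=2187


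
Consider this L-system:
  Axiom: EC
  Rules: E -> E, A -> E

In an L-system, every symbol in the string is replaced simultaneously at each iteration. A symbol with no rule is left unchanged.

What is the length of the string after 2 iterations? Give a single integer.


Step 0: length = 2
Step 1: length = 2
Step 2: length = 2

Answer: 2


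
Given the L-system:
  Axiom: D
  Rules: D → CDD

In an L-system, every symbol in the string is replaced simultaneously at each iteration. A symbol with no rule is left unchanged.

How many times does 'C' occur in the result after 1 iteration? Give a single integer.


Answer: 1

Derivation:
Step 0: D  (0 'C')
Step 1: CDD  (1 'C')


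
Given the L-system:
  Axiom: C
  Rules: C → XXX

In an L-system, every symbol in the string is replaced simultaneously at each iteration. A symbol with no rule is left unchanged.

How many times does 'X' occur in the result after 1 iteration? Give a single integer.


Answer: 3

Derivation:
Step 0: C  (0 'X')
Step 1: XXX  (3 'X')


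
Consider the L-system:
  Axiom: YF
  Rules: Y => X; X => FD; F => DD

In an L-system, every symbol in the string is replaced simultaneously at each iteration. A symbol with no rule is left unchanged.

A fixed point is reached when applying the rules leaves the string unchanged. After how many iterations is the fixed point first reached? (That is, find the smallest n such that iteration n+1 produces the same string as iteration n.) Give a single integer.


Answer: 3

Derivation:
Step 0: YF
Step 1: XDD
Step 2: FDDD
Step 3: DDDDD
Step 4: DDDDD  (unchanged — fixed point at step 3)


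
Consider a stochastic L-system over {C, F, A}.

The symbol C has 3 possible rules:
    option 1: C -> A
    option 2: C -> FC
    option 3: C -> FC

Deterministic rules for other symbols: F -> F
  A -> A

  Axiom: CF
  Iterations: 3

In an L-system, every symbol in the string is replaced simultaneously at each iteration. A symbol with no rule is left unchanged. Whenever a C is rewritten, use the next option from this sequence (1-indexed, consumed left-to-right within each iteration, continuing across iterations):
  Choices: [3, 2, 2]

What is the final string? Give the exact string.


Step 0: CF
Step 1: FCF  (used choices [3])
Step 2: FFCF  (used choices [2])
Step 3: FFFCF  (used choices [2])

Answer: FFFCF


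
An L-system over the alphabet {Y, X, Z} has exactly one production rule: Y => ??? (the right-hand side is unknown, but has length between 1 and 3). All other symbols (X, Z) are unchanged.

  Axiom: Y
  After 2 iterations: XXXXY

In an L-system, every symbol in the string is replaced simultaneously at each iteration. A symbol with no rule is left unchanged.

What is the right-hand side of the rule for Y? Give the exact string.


Answer: XXY

Derivation:
Trying Y => XXY:
  Step 0: Y
  Step 1: XXY
  Step 2: XXXXY
Matches the given result.


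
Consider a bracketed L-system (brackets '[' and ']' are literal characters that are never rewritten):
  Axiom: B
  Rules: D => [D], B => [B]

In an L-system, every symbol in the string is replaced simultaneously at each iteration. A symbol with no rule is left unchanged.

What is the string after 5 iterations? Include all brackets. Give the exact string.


Answer: [[[[[B]]]]]

Derivation:
Step 0: B
Step 1: [B]
Step 2: [[B]]
Step 3: [[[B]]]
Step 4: [[[[B]]]]
Step 5: [[[[[B]]]]]


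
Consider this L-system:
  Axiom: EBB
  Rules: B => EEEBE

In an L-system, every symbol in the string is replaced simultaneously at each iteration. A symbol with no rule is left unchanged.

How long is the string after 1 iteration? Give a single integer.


Step 0: length = 3
Step 1: length = 11

Answer: 11


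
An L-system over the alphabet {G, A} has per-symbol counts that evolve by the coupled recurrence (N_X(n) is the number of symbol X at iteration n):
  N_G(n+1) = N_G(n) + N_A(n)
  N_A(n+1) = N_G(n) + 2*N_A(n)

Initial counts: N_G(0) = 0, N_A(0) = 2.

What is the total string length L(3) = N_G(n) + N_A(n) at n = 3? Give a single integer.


Answer: 42

Derivation:
Step 0: N_G=0, N_A=2, L=2
Step 1: N_G=2, N_A=4, L=6
Step 2: N_G=6, N_A=10, L=16
Step 3: N_G=16, N_A=26, L=42


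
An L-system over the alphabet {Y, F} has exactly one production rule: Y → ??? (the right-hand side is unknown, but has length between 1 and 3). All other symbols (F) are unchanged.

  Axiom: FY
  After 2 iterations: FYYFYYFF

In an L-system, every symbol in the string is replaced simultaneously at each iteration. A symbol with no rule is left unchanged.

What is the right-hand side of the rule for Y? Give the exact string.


Answer: YYF

Derivation:
Trying Y → YYF:
  Step 0: FY
  Step 1: FYYF
  Step 2: FYYFYYFF
Matches the given result.


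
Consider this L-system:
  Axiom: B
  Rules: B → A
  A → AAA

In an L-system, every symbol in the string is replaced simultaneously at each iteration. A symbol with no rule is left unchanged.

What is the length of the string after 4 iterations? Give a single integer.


Answer: 27

Derivation:
Step 0: length = 1
Step 1: length = 1
Step 2: length = 3
Step 3: length = 9
Step 4: length = 27


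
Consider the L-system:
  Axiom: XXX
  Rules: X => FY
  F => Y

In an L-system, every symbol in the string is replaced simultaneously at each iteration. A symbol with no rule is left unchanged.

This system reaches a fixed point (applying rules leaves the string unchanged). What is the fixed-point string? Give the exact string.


Answer: YYYYYY

Derivation:
Step 0: XXX
Step 1: FYFYFY
Step 2: YYYYYY
Step 3: YYYYYY  (unchanged — fixed point at step 2)


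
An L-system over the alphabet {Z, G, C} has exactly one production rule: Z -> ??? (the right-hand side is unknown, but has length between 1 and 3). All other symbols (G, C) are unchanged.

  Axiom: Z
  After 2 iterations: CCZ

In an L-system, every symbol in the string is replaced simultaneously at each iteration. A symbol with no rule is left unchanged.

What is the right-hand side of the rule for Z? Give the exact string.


Answer: CZ

Derivation:
Trying Z -> CZ:
  Step 0: Z
  Step 1: CZ
  Step 2: CCZ
Matches the given result.


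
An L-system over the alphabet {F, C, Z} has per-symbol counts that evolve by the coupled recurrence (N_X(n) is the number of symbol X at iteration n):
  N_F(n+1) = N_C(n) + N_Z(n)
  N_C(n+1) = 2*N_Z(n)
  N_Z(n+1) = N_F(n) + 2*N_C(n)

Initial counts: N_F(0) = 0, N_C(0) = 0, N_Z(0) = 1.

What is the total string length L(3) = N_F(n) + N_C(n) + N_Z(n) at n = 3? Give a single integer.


Answer: 17

Derivation:
Step 0: N_F=0, N_C=0, N_Z=1, L=1
Step 1: N_F=1, N_C=2, N_Z=0, L=3
Step 2: N_F=2, N_C=0, N_Z=5, L=7
Step 3: N_F=5, N_C=10, N_Z=2, L=17


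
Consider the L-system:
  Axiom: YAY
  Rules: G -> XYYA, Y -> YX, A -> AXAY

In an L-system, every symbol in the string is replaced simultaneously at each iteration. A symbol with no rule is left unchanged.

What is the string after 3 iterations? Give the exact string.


Step 0: YAY
Step 1: YXAXAYYX
Step 2: YXXAXAYXAXAYYXYXX
Step 3: YXXXAXAYXAXAYYXXAXAYXAXAYYXYXXYXXX

Answer: YXXXAXAYXAXAYYXXAXAYXAXAYYXYXXYXXX


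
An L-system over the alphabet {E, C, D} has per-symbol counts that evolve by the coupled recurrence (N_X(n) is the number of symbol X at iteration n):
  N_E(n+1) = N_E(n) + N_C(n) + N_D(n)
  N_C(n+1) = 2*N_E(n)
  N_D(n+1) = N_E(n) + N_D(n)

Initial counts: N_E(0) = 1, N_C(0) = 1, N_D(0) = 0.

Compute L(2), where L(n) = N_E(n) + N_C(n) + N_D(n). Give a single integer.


Step 0: N_E=1, N_C=1, N_D=0, L=2
Step 1: N_E=2, N_C=2, N_D=1, L=5
Step 2: N_E=5, N_C=4, N_D=3, L=12

Answer: 12


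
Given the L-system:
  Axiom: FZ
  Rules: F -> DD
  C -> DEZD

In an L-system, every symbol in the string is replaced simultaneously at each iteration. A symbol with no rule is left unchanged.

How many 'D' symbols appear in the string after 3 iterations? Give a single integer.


Answer: 2

Derivation:
Step 0: FZ  (0 'D')
Step 1: DDZ  (2 'D')
Step 2: DDZ  (2 'D')
Step 3: DDZ  (2 'D')


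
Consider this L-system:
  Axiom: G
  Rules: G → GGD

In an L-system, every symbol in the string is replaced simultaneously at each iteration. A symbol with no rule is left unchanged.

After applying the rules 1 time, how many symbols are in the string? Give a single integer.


Step 0: length = 1
Step 1: length = 3

Answer: 3


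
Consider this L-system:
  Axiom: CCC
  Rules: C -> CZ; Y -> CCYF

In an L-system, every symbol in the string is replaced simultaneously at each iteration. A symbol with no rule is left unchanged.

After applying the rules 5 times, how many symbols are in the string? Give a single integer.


Step 0: length = 3
Step 1: length = 6
Step 2: length = 9
Step 3: length = 12
Step 4: length = 15
Step 5: length = 18

Answer: 18


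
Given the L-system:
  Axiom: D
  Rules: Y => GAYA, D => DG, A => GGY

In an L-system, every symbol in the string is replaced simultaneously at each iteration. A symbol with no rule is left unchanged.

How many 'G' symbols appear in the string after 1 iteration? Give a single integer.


Answer: 1

Derivation:
Step 0: D  (0 'G')
Step 1: DG  (1 'G')


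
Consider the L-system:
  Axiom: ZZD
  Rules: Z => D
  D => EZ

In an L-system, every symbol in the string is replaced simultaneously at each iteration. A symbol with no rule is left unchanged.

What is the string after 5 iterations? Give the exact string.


Step 0: ZZD
Step 1: DDEZ
Step 2: EZEZED
Step 3: EDEDEEZ
Step 4: EEZEEZEED
Step 5: EEDEEDEEEZ

Answer: EEDEEDEEEZ


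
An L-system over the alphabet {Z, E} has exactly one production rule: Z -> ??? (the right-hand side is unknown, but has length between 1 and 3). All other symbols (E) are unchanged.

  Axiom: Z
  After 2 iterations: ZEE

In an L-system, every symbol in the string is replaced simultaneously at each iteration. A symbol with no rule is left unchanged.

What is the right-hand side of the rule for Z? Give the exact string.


Answer: ZE

Derivation:
Trying Z -> ZE:
  Step 0: Z
  Step 1: ZE
  Step 2: ZEE
Matches the given result.


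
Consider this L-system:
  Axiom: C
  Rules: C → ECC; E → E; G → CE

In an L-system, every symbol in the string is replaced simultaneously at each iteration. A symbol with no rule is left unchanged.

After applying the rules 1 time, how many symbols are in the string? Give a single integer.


Answer: 3

Derivation:
Step 0: length = 1
Step 1: length = 3
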